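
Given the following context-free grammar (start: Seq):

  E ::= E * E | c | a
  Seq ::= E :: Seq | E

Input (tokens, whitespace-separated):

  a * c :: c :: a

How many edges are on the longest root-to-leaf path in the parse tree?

[Seq [E [E a] * [E c]] :: [Seq [E c] :: [Seq [E a]]]]

4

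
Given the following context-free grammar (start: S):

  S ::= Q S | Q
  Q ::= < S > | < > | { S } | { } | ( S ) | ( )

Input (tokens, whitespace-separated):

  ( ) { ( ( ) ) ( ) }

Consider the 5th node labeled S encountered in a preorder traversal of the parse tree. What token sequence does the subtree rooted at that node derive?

( )

[S [Q ( )] [S [Q { [S [Q ( [S [Q ( )]] )] [S [Q ( )]]] }]]]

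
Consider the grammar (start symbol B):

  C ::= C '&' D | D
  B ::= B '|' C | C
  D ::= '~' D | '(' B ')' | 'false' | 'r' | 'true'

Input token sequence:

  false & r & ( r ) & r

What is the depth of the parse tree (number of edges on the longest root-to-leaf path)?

[B [C [C [C [C [D false]] & [D r]] & [D ( [B [C [D r]]] )]] & [D r]]]

7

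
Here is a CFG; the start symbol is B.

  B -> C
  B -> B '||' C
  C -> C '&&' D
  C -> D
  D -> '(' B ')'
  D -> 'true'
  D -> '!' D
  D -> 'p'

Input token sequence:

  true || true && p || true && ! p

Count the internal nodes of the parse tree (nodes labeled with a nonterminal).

14

[B [B [B [C [D true]]] || [C [C [D true]] && [D p]]] || [C [C [D true]] && [D ! [D p]]]]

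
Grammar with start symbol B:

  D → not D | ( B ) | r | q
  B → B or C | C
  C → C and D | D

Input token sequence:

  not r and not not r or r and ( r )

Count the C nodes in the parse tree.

[B [B [C [C [D not [D r]]] and [D not [D not [D r]]]]] or [C [C [D r]] and [D ( [B [C [D r]]] )]]]

5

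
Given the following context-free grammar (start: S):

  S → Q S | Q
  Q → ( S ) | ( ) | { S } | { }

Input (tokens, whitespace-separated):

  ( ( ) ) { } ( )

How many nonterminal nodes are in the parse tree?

8

[S [Q ( [S [Q ( )]] )] [S [Q { }] [S [Q ( )]]]]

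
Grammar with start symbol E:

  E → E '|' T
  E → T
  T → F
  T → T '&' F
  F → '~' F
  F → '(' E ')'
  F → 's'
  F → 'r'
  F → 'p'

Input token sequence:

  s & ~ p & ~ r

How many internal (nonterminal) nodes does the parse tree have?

[E [T [T [T [F s]] & [F ~ [F p]]] & [F ~ [F r]]]]

9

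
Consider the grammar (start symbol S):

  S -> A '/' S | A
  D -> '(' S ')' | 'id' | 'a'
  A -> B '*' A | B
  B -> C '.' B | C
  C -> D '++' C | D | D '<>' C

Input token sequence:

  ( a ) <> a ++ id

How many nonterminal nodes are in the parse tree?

14

[S [A [B [C [D ( [S [A [B [C [D a]]]]] )] <> [C [D a] ++ [C [D id]]]]]]]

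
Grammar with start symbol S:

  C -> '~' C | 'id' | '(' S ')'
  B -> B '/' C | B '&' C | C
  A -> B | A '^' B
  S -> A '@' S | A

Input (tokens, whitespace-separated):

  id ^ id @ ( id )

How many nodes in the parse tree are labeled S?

[S [A [A [B [C id]]] ^ [B [C id]]] @ [S [A [B [C ( [S [A [B [C id]]]] )]]]]]

3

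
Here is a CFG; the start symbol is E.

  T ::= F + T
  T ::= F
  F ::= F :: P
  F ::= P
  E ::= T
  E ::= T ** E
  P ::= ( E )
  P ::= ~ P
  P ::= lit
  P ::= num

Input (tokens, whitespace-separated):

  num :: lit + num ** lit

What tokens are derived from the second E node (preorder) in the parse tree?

[E [T [F [F [P num]] :: [P lit]] + [T [F [P num]]]] ** [E [T [F [P lit]]]]]

lit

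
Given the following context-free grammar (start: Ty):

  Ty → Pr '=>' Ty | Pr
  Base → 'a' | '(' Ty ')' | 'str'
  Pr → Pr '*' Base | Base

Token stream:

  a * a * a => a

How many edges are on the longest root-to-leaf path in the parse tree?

[Ty [Pr [Pr [Pr [Base a]] * [Base a]] * [Base a]] => [Ty [Pr [Base a]]]]

5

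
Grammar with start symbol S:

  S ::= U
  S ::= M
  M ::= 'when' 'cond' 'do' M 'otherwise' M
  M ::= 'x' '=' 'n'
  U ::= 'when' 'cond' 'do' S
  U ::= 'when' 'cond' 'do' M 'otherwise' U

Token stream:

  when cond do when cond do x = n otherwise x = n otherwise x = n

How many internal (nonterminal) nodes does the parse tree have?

[S [M when cond do [M when cond do [M x = n] otherwise [M x = n]] otherwise [M x = n]]]

6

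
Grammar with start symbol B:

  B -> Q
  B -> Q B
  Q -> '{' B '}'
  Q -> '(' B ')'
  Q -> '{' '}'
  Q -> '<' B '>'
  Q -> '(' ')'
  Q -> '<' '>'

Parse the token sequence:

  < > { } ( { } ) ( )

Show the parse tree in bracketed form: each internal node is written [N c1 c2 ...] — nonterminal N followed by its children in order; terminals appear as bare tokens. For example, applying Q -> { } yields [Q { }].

B
Q B
< > B
< > Q B
< > { } B
< > { } Q B
< > { } ( B ) B
< > { } ( Q ) B
< > { } ( { } ) B
< > { } ( { } ) Q
< > { } ( { } ) ( )

[B [Q < >] [B [Q { }] [B [Q ( [B [Q { }]] )] [B [Q ( )]]]]]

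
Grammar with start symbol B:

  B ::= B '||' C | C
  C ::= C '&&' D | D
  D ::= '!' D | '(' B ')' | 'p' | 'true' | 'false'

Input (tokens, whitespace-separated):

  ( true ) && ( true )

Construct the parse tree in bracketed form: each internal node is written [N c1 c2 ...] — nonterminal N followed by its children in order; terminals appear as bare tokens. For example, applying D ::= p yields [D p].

B
C
C && D
D && D
( B ) && D
( C ) && D
( D ) && D
( true ) && D
( true ) && ( B )
( true ) && ( C )
( true ) && ( D )
( true ) && ( true )

[B [C [C [D ( [B [C [D true]]] )]] && [D ( [B [C [D true]]] )]]]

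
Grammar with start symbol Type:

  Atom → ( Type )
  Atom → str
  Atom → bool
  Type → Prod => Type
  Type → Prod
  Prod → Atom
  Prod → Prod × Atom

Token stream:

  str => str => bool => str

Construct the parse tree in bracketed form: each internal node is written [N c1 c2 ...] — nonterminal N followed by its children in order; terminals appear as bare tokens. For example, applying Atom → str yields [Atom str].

[Type [Prod [Atom str]] => [Type [Prod [Atom str]] => [Type [Prod [Atom bool]] => [Type [Prod [Atom str]]]]]]

Type
Prod => Type
Atom => Type
str => Type
str => Prod => Type
str => Atom => Type
str => str => Type
str => str => Prod => Type
str => str => Atom => Type
str => str => bool => Type
str => str => bool => Prod
str => str => bool => Atom
str => str => bool => str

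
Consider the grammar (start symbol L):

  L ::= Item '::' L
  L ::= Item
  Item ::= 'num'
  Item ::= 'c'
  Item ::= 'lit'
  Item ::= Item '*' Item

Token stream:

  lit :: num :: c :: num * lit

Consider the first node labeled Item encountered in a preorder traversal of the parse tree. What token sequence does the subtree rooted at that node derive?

lit

[L [Item lit] :: [L [Item num] :: [L [Item c] :: [L [Item [Item num] * [Item lit]]]]]]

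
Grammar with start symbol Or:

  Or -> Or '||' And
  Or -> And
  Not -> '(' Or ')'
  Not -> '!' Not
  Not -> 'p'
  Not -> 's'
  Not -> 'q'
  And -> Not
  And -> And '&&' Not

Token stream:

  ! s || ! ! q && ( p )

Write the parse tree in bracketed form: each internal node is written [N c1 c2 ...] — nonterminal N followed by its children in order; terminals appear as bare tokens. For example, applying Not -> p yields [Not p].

[Or [Or [And [Not ! [Not s]]]] || [And [And [Not ! [Not ! [Not q]]]] && [Not ( [Or [And [Not p]]] )]]]

Or
Or || And
And || And
Not || And
! Not || And
! s || And
! s || And && Not
! s || Not && Not
! s || ! Not && Not
! s || ! ! Not && Not
! s || ! ! q && Not
! s || ! ! q && ( Or )
! s || ! ! q && ( And )
! s || ! ! q && ( Not )
! s || ! ! q && ( p )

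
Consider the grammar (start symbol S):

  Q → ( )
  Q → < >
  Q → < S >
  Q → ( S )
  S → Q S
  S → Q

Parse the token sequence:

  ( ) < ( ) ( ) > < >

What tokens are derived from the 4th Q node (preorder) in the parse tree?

[S [Q ( )] [S [Q < [S [Q ( )] [S [Q ( )]]] >] [S [Q < >]]]]

( )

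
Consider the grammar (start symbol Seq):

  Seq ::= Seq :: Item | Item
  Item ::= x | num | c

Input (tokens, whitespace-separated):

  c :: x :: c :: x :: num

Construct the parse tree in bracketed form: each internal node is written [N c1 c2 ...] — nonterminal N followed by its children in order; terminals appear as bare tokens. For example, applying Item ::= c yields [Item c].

Seq
Seq :: Item
Seq :: Item :: Item
Seq :: Item :: Item :: Item
Seq :: Item :: Item :: Item :: Item
Item :: Item :: Item :: Item :: Item
c :: Item :: Item :: Item :: Item
c :: x :: Item :: Item :: Item
c :: x :: c :: Item :: Item
c :: x :: c :: x :: Item
c :: x :: c :: x :: num

[Seq [Seq [Seq [Seq [Seq [Item c]] :: [Item x]] :: [Item c]] :: [Item x]] :: [Item num]]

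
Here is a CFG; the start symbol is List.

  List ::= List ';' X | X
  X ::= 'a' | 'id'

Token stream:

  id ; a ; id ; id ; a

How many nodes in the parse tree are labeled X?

[List [List [List [List [List [X id]] ; [X a]] ; [X id]] ; [X id]] ; [X a]]

5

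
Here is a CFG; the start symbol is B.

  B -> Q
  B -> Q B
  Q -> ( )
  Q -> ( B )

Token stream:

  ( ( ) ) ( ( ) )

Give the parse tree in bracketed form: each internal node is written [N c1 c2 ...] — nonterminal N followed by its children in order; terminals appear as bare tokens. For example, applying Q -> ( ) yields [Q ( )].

[B [Q ( [B [Q ( )]] )] [B [Q ( [B [Q ( )]] )]]]

B
Q B
( B ) B
( Q ) B
( ( ) ) B
( ( ) ) Q
( ( ) ) ( B )
( ( ) ) ( Q )
( ( ) ) ( ( ) )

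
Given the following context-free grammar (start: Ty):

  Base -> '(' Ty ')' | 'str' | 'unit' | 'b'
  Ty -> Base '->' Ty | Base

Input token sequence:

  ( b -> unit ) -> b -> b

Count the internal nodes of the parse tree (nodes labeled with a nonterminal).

10

[Ty [Base ( [Ty [Base b] -> [Ty [Base unit]]] )] -> [Ty [Base b] -> [Ty [Base b]]]]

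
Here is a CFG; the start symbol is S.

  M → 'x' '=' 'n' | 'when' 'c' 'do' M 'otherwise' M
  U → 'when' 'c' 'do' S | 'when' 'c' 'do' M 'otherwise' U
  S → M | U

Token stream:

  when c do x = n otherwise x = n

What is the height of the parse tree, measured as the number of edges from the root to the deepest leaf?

3

[S [M when c do [M x = n] otherwise [M x = n]]]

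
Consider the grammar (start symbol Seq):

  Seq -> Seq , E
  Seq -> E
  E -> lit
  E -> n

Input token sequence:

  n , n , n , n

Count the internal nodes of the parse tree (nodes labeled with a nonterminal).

8

[Seq [Seq [Seq [Seq [E n]] , [E n]] , [E n]] , [E n]]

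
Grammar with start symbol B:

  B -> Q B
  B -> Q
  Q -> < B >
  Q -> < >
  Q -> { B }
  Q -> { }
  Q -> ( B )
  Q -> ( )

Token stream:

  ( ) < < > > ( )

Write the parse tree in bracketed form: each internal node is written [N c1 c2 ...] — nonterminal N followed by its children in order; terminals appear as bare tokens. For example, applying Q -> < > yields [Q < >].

[B [Q ( )] [B [Q < [B [Q < >]] >] [B [Q ( )]]]]

B
Q B
( ) B
( ) Q B
( ) < B > B
( ) < Q > B
( ) < < > > B
( ) < < > > Q
( ) < < > > ( )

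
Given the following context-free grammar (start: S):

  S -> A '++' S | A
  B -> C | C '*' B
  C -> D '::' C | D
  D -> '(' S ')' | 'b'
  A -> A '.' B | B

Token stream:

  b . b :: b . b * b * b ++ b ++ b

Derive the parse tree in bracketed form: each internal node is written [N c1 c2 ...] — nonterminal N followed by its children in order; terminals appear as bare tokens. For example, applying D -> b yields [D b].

[S [A [A [A [B [C [D b]]]] . [B [C [D b] :: [C [D b]]]]] . [B [C [D b]] * [B [C [D b]] * [B [C [D b]]]]]] ++ [S [A [B [C [D b]]]] ++ [S [A [B [C [D b]]]]]]]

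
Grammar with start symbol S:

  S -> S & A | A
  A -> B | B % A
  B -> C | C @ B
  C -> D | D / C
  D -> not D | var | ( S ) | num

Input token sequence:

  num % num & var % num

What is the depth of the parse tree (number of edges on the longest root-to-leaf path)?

7

[S [S [A [B [C [D num]]] % [A [B [C [D num]]]]]] & [A [B [C [D var]]] % [A [B [C [D num]]]]]]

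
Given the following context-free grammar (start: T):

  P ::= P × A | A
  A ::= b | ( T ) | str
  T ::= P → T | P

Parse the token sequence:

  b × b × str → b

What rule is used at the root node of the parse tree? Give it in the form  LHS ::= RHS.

T ::= P → T

[T [P [P [P [A b]] × [A b]] × [A str]] → [T [P [A b]]]]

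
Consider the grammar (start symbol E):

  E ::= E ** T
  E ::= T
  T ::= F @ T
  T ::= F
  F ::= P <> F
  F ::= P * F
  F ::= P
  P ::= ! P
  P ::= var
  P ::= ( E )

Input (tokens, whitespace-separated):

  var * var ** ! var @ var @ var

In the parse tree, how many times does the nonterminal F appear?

[E [E [T [F [P var] * [F [P var]]]]] ** [T [F [P ! [P var]]] @ [T [F [P var]] @ [T [F [P var]]]]]]

5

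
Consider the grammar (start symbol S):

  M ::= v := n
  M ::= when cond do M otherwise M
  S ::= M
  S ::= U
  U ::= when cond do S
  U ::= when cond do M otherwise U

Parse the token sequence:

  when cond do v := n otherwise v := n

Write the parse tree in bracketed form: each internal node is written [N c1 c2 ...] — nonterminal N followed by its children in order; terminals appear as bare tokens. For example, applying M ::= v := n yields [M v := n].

[S [M when cond do [M v := n] otherwise [M v := n]]]

S
M
when cond do M otherwise M
when cond do v := n otherwise M
when cond do v := n otherwise v := n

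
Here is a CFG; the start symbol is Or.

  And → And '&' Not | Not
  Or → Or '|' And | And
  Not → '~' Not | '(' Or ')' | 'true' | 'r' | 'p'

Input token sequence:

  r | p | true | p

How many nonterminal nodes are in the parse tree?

[Or [Or [Or [Or [And [Not r]]] | [And [Not p]]] | [And [Not true]]] | [And [Not p]]]

12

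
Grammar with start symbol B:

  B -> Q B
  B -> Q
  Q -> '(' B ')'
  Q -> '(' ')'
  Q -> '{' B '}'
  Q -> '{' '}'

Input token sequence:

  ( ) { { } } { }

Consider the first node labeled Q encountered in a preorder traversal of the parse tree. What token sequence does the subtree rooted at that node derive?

[B [Q ( )] [B [Q { [B [Q { }]] }] [B [Q { }]]]]

( )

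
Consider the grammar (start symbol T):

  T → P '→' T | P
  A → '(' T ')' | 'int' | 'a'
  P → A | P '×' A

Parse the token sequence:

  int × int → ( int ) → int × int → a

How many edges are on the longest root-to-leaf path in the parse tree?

7

[T [P [P [A int]] × [A int]] → [T [P [A ( [T [P [A int]]] )]] → [T [P [P [A int]] × [A int]] → [T [P [A a]]]]]]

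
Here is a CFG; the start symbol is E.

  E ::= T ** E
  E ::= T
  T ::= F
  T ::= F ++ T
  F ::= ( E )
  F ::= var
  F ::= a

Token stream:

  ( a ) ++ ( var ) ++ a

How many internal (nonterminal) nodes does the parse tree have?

[E [T [F ( [E [T [F a]]] )] ++ [T [F ( [E [T [F var]]] )] ++ [T [F a]]]]]

13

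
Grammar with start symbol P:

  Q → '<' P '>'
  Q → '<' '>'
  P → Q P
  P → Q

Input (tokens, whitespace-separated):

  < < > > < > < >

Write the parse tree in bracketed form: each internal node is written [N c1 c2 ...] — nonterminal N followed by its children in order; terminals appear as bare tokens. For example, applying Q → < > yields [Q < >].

[P [Q < [P [Q < >]] >] [P [Q < >] [P [Q < >]]]]

P
Q P
< P > P
< Q > P
< < > > P
< < > > Q P
< < > > < > P
< < > > < > Q
< < > > < > < >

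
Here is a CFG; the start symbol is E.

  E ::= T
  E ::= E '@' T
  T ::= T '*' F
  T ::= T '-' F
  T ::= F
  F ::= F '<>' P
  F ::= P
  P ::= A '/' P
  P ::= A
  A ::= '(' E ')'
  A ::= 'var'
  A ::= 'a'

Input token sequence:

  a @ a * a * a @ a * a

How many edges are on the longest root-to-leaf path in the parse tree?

8

[E [E [E [T [F [P [A a]]]]] @ [T [T [T [F [P [A a]]]] * [F [P [A a]]]] * [F [P [A a]]]]] @ [T [T [F [P [A a]]]] * [F [P [A a]]]]]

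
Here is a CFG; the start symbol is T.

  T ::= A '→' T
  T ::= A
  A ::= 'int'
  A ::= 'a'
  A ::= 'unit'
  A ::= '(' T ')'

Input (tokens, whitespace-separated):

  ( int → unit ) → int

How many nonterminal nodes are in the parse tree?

8

[T [A ( [T [A int] → [T [A unit]]] )] → [T [A int]]]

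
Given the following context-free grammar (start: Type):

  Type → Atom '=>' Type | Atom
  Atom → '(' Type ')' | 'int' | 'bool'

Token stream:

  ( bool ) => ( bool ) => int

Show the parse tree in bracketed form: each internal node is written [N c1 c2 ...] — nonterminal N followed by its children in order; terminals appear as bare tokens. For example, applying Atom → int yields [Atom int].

[Type [Atom ( [Type [Atom bool]] )] => [Type [Atom ( [Type [Atom bool]] )] => [Type [Atom int]]]]

Type
Atom => Type
( Type ) => Type
( Atom ) => Type
( bool ) => Type
( bool ) => Atom => Type
( bool ) => ( Type ) => Type
( bool ) => ( Atom ) => Type
( bool ) => ( bool ) => Type
( bool ) => ( bool ) => Atom
( bool ) => ( bool ) => int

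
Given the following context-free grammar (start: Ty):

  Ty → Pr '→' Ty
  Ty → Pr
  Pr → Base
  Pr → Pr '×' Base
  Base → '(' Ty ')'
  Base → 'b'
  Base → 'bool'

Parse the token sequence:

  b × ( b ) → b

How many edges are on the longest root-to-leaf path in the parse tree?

[Ty [Pr [Pr [Base b]] × [Base ( [Ty [Pr [Base b]]] )]] → [Ty [Pr [Base b]]]]

6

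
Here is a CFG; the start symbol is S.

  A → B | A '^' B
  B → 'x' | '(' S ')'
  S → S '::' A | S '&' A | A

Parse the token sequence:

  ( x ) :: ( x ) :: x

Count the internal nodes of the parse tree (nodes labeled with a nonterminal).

15

[S [S [S [A [B ( [S [A [B x]]] )]]] :: [A [B ( [S [A [B x]]] )]]] :: [A [B x]]]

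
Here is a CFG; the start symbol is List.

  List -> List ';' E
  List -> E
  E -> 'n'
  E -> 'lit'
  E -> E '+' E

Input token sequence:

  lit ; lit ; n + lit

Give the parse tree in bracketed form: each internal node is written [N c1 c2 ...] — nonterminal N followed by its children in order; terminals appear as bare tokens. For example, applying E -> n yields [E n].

List
List ; E
List ; E ; E
E ; E ; E
lit ; E ; E
lit ; lit ; E
lit ; lit ; E + E
lit ; lit ; n + E
lit ; lit ; n + lit

[List [List [List [E lit]] ; [E lit]] ; [E [E n] + [E lit]]]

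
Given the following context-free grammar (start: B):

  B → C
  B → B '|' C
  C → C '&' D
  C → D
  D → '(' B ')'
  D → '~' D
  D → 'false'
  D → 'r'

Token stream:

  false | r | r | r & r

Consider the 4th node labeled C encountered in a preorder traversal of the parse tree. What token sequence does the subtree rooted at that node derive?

r & r

[B [B [B [B [C [D false]]] | [C [D r]]] | [C [D r]]] | [C [C [D r]] & [D r]]]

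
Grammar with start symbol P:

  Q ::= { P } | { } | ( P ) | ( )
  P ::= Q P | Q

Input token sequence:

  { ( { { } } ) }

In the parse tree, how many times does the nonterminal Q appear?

4

[P [Q { [P [Q ( [P [Q { [P [Q { }]] }]] )]] }]]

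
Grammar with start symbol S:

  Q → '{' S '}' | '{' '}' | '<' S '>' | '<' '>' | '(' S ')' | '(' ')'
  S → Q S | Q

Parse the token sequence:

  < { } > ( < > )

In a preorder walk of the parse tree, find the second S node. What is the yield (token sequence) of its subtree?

{ }

[S [Q < [S [Q { }]] >] [S [Q ( [S [Q < >]] )]]]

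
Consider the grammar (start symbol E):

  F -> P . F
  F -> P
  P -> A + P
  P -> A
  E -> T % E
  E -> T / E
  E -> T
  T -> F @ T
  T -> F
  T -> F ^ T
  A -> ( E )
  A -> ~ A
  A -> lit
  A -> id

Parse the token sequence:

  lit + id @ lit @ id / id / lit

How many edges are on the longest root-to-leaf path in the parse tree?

[E [T [F [P [A lit] + [P [A id]]]] @ [T [F [P [A lit]]] @ [T [F [P [A id]]]]]] / [E [T [F [P [A id]]]] / [E [T [F [P [A lit]]]]]]]

7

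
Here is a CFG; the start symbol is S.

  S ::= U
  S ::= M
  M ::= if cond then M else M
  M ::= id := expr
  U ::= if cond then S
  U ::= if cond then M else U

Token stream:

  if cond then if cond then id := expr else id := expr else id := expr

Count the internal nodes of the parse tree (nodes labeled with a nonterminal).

[S [M if cond then [M if cond then [M id := expr] else [M id := expr]] else [M id := expr]]]

6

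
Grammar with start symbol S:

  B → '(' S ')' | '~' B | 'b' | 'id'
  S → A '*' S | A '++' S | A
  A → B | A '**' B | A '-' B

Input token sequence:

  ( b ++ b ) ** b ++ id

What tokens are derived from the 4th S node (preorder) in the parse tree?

[S [A [A [B ( [S [A [B b]] ++ [S [A [B b]]]] )]] ** [B b]] ++ [S [A [B id]]]]

id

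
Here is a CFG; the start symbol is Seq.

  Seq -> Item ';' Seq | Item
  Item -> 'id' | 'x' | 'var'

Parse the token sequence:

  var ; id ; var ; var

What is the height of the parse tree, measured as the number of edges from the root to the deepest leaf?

[Seq [Item var] ; [Seq [Item id] ; [Seq [Item var] ; [Seq [Item var]]]]]

5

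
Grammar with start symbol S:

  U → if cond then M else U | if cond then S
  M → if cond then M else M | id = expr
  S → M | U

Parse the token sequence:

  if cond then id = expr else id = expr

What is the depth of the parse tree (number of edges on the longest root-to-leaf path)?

3

[S [M if cond then [M id = expr] else [M id = expr]]]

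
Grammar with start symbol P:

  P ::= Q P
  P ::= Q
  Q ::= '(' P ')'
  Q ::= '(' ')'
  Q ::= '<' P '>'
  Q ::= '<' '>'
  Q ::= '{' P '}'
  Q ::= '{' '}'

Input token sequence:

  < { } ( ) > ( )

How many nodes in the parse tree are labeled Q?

[P [Q < [P [Q { }] [P [Q ( )]]] >] [P [Q ( )]]]

4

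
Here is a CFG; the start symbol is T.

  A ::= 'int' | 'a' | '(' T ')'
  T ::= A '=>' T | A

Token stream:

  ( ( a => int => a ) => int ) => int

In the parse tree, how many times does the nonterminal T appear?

7

[T [A ( [T [A ( [T [A a] => [T [A int] => [T [A a]]]] )] => [T [A int]]] )] => [T [A int]]]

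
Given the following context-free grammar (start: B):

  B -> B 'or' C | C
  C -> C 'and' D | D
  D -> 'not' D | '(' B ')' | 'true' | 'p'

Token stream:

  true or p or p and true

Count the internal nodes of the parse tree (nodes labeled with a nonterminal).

[B [B [B [C [D true]]] or [C [D p]]] or [C [C [D p]] and [D true]]]

11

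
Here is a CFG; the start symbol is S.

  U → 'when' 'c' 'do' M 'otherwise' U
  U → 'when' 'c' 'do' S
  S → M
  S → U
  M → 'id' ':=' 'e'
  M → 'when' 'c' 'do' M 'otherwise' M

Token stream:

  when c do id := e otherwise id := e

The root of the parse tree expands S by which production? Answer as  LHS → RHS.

[S [M when c do [M id := e] otherwise [M id := e]]]

S → M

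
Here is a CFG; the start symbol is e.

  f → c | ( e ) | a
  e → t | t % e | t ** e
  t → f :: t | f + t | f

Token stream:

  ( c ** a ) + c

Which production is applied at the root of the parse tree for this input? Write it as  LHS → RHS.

[e [t [f ( [e [t [f c]] ** [e [t [f a]]]] )] + [t [f c]]]]

e → t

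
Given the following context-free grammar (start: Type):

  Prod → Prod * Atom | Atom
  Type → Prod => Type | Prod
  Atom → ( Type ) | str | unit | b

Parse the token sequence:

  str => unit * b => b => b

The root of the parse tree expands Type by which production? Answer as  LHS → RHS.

Type → Prod => Type

[Type [Prod [Atom str]] => [Type [Prod [Prod [Atom unit]] * [Atom b]] => [Type [Prod [Atom b]] => [Type [Prod [Atom b]]]]]]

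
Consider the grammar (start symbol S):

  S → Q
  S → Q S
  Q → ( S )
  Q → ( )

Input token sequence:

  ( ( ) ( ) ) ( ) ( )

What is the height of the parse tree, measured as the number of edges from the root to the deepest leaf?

5

[S [Q ( [S [Q ( )] [S [Q ( )]]] )] [S [Q ( )] [S [Q ( )]]]]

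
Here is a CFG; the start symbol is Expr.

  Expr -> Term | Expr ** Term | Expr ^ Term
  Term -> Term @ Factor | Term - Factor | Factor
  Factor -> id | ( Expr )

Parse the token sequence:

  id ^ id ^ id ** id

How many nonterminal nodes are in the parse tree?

[Expr [Expr [Expr [Expr [Term [Factor id]]] ^ [Term [Factor id]]] ^ [Term [Factor id]]] ** [Term [Factor id]]]

12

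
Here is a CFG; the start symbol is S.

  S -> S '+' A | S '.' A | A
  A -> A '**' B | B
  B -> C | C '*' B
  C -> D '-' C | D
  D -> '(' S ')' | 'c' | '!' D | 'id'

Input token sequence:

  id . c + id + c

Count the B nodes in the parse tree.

4

[S [S [S [S [A [B [C [D id]]]]] . [A [B [C [D c]]]]] + [A [B [C [D id]]]]] + [A [B [C [D c]]]]]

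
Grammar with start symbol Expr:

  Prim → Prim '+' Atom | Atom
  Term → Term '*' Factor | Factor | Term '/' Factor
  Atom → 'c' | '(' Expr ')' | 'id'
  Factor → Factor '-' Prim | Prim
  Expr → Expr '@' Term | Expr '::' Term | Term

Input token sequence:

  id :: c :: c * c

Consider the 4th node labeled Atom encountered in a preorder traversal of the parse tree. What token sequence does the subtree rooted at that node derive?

[Expr [Expr [Expr [Term [Factor [Prim [Atom id]]]]] :: [Term [Factor [Prim [Atom c]]]]] :: [Term [Term [Factor [Prim [Atom c]]]] * [Factor [Prim [Atom c]]]]]

c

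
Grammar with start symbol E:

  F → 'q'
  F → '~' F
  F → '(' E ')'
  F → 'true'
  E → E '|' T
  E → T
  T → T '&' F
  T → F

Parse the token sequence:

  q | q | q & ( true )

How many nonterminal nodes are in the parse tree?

14

[E [E [E [T [F q]]] | [T [F q]]] | [T [T [F q]] & [F ( [E [T [F true]]] )]]]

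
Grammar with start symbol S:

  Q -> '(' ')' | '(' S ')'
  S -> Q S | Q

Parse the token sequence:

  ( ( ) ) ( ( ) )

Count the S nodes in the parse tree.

4

[S [Q ( [S [Q ( )]] )] [S [Q ( [S [Q ( )]] )]]]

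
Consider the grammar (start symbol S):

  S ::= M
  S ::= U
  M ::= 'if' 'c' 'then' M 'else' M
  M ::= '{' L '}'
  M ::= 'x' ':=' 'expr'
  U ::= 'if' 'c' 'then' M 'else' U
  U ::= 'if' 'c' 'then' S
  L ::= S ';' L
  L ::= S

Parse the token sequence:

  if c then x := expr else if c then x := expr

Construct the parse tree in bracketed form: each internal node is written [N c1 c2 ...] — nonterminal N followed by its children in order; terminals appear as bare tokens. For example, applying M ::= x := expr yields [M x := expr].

[S [U if c then [M x := expr] else [U if c then [S [M x := expr]]]]]

S
U
if c then M else U
if c then x := expr else U
if c then x := expr else if c then S
if c then x := expr else if c then M
if c then x := expr else if c then x := expr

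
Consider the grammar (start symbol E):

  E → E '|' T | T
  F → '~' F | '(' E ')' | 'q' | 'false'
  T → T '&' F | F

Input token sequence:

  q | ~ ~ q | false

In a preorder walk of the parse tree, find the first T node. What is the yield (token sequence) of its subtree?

[E [E [E [T [F q]]] | [T [F ~ [F ~ [F q]]]]] | [T [F false]]]

q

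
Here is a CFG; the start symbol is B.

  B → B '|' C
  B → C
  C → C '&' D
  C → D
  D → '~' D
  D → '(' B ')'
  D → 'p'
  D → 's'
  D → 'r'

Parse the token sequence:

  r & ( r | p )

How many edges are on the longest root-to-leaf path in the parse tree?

[B [C [C [D r]] & [D ( [B [B [C [D r]]] | [C [D p]]] )]]]

7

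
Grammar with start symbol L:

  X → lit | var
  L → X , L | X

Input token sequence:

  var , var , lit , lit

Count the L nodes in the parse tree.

4

[L [X var] , [L [X var] , [L [X lit] , [L [X lit]]]]]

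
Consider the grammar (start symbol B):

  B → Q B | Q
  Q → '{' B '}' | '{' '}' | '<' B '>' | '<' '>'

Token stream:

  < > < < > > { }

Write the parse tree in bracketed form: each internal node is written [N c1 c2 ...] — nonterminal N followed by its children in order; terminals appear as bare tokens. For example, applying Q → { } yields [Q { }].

B
Q B
< > B
< > Q B
< > < B > B
< > < Q > B
< > < < > > B
< > < < > > Q
< > < < > > { }

[B [Q < >] [B [Q < [B [Q < >]] >] [B [Q { }]]]]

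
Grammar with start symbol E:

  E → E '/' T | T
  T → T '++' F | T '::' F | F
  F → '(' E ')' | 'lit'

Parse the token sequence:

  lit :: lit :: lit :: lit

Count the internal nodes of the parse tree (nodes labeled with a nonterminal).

[E [T [T [T [T [F lit]] :: [F lit]] :: [F lit]] :: [F lit]]]

9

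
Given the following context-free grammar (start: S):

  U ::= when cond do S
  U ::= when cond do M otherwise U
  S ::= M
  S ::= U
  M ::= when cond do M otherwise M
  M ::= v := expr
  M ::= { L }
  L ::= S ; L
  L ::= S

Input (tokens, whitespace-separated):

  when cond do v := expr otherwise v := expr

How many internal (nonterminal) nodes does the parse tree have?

4

[S [M when cond do [M v := expr] otherwise [M v := expr]]]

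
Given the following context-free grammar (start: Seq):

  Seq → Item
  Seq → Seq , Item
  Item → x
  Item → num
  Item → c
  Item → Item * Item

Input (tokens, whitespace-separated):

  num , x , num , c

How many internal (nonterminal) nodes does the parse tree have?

[Seq [Seq [Seq [Seq [Item num]] , [Item x]] , [Item num]] , [Item c]]

8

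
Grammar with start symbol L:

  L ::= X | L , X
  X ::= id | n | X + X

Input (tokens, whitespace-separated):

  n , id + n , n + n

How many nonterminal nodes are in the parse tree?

[L [L [L [X n]] , [X [X id] + [X n]]] , [X [X n] + [X n]]]

10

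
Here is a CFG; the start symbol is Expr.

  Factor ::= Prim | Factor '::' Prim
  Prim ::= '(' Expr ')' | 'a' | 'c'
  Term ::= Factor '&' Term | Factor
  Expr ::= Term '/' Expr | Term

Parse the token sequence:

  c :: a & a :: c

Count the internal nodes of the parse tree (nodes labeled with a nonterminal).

11

[Expr [Term [Factor [Factor [Prim c]] :: [Prim a]] & [Term [Factor [Factor [Prim a]] :: [Prim c]]]]]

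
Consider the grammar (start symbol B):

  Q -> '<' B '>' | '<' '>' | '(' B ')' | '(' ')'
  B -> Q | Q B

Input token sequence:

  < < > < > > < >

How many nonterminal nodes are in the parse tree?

[B [Q < [B [Q < >] [B [Q < >]]] >] [B [Q < >]]]

8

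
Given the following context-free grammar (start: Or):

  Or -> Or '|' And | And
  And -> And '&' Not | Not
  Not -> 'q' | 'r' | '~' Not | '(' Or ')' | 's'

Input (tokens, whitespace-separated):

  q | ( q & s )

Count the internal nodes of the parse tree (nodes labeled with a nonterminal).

[Or [Or [And [Not q]]] | [And [Not ( [Or [And [And [Not q]] & [Not s]]] )]]]

11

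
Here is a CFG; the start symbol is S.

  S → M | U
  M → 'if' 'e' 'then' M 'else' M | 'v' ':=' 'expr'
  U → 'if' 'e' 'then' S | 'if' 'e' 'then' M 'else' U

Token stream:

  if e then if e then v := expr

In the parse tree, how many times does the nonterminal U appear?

2

[S [U if e then [S [U if e then [S [M v := expr]]]]]]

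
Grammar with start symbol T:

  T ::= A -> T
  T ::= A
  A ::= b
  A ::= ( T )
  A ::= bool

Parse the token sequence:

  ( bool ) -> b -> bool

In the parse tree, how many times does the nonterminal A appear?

4

[T [A ( [T [A bool]] )] -> [T [A b] -> [T [A bool]]]]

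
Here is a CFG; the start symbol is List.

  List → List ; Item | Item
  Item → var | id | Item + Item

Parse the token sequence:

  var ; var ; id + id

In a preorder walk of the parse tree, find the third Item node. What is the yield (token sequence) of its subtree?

id + id

[List [List [List [Item var]] ; [Item var]] ; [Item [Item id] + [Item id]]]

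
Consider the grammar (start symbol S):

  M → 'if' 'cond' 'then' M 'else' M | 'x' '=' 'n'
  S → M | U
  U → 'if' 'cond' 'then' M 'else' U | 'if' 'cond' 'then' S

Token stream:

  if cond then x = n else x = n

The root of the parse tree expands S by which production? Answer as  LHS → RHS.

[S [M if cond then [M x = n] else [M x = n]]]

S → M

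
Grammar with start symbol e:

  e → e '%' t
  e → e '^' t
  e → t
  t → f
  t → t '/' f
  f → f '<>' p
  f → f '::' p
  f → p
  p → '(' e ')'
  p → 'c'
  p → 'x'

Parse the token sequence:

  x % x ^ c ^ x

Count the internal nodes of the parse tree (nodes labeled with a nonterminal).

16

[e [e [e [e [t [f [p x]]]] % [t [f [p x]]]] ^ [t [f [p c]]]] ^ [t [f [p x]]]]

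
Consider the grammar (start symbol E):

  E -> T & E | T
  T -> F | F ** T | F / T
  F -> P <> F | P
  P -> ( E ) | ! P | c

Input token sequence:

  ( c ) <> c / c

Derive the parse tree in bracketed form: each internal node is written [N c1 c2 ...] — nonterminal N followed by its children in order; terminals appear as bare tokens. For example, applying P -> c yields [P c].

E
T
F / T
P <> F / T
( E ) <> F / T
( T ) <> F / T
( F ) <> F / T
( P ) <> F / T
( c ) <> F / T
( c ) <> P / T
( c ) <> c / T
( c ) <> c / F
( c ) <> c / P
( c ) <> c / c

[E [T [F [P ( [E [T [F [P c]]]] )] <> [F [P c]]] / [T [F [P c]]]]]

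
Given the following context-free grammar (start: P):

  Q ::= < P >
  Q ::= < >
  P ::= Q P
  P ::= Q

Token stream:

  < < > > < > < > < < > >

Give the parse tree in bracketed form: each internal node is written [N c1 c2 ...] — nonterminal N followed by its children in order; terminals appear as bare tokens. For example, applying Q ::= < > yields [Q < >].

P
Q P
< P > P
< Q > P
< < > > P
< < > > Q P
< < > > < > P
< < > > < > Q P
< < > > < > < > P
< < > > < > < > Q
< < > > < > < > < P >
< < > > < > < > < Q >
< < > > < > < > < < > >

[P [Q < [P [Q < >]] >] [P [Q < >] [P [Q < >] [P [Q < [P [Q < >]] >]]]]]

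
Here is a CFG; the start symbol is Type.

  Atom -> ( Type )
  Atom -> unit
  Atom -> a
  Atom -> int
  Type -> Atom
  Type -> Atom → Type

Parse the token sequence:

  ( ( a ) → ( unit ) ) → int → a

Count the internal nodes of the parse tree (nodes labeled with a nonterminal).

14

[Type [Atom ( [Type [Atom ( [Type [Atom a]] )] → [Type [Atom ( [Type [Atom unit]] )]]] )] → [Type [Atom int] → [Type [Atom a]]]]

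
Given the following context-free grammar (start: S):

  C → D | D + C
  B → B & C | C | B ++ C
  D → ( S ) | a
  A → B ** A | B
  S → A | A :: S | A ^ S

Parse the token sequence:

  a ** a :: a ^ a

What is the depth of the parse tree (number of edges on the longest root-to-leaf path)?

7

[S [A [B [C [D a]]] ** [A [B [C [D a]]]]] :: [S [A [B [C [D a]]]] ^ [S [A [B [C [D a]]]]]]]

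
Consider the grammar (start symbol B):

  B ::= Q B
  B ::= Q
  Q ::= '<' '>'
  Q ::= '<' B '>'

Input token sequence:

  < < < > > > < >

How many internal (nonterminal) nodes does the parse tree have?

8

[B [Q < [B [Q < [B [Q < >]] >]] >] [B [Q < >]]]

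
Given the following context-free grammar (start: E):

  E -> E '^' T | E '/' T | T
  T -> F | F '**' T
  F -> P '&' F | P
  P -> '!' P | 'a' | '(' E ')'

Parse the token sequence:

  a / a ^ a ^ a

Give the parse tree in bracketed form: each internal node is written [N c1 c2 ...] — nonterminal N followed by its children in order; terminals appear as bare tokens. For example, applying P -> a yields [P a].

[E [E [E [E [T [F [P a]]]] / [T [F [P a]]]] ^ [T [F [P a]]]] ^ [T [F [P a]]]]

E
E ^ T
E ^ T ^ T
E / T ^ T ^ T
T / T ^ T ^ T
F / T ^ T ^ T
P / T ^ T ^ T
a / T ^ T ^ T
a / F ^ T ^ T
a / P ^ T ^ T
a / a ^ T ^ T
a / a ^ F ^ T
a / a ^ P ^ T
a / a ^ a ^ T
a / a ^ a ^ F
a / a ^ a ^ P
a / a ^ a ^ a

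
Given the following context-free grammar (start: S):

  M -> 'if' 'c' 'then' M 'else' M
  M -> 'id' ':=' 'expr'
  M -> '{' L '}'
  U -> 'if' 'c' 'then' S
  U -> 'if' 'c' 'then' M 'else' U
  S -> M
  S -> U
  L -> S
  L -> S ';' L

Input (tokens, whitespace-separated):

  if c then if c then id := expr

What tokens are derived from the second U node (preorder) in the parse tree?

[S [U if c then [S [U if c then [S [M id := expr]]]]]]

if c then id := expr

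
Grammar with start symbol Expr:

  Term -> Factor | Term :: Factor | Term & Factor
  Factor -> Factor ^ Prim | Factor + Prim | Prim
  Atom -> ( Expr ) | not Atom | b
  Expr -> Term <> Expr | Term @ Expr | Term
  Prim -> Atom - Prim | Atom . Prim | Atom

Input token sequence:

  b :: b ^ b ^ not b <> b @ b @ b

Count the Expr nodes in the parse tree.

4

[Expr [Term [Term [Factor [Prim [Atom b]]]] :: [Factor [Factor [Factor [Prim [Atom b]]] ^ [Prim [Atom b]]] ^ [Prim [Atom not [Atom b]]]]] <> [Expr [Term [Factor [Prim [Atom b]]]] @ [Expr [Term [Factor [Prim [Atom b]]]] @ [Expr [Term [Factor [Prim [Atom b]]]]]]]]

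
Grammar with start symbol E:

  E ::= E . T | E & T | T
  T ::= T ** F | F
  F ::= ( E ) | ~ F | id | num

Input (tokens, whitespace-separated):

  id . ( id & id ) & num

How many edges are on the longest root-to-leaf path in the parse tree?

8

[E [E [E [T [F id]]] . [T [F ( [E [E [T [F id]]] & [T [F id]]] )]]] & [T [F num]]]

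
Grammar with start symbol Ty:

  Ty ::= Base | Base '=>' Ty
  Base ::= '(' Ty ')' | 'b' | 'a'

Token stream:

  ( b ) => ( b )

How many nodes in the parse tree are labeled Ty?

4

[Ty [Base ( [Ty [Base b]] )] => [Ty [Base ( [Ty [Base b]] )]]]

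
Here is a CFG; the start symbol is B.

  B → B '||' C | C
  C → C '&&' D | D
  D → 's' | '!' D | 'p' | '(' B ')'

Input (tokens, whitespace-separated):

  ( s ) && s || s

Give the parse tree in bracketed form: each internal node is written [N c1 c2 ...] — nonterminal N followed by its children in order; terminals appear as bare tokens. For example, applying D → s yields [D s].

[B [B [C [C [D ( [B [C [D s]]] )]] && [D s]]] || [C [D s]]]

B
B || C
C || C
C && D || C
D && D || C
( B ) && D || C
( C ) && D || C
( D ) && D || C
( s ) && D || C
( s ) && s || C
( s ) && s || D
( s ) && s || s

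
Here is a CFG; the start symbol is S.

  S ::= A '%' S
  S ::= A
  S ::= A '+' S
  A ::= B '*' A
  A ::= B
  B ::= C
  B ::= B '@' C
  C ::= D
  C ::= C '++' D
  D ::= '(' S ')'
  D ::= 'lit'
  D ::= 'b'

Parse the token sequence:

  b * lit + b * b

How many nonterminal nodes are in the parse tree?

[S [A [B [C [D b]]] * [A [B [C [D lit]]]]] + [S [A [B [C [D b]]] * [A [B [C [D b]]]]]]]

18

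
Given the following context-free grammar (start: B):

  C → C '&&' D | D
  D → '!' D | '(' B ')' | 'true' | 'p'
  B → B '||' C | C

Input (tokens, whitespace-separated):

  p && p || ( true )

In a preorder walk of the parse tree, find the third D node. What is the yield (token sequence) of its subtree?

( true )

[B [B [C [C [D p]] && [D p]]] || [C [D ( [B [C [D true]]] )]]]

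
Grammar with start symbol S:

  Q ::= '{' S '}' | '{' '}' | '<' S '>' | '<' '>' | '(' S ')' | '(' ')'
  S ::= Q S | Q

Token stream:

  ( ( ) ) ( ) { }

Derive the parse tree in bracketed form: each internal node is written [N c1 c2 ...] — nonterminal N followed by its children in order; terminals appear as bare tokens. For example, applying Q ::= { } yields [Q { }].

S
Q S
( S ) S
( Q ) S
( ( ) ) S
( ( ) ) Q S
( ( ) ) ( ) S
( ( ) ) ( ) Q
( ( ) ) ( ) { }

[S [Q ( [S [Q ( )]] )] [S [Q ( )] [S [Q { }]]]]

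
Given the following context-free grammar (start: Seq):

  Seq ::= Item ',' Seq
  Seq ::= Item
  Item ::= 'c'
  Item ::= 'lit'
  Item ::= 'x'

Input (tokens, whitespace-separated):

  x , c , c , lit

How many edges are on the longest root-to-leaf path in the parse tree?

5

[Seq [Item x] , [Seq [Item c] , [Seq [Item c] , [Seq [Item lit]]]]]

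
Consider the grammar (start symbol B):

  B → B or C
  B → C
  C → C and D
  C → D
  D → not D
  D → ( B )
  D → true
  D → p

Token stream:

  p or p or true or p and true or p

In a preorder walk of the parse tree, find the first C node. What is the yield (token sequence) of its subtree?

[B [B [B [B [B [C [D p]]] or [C [D p]]] or [C [D true]]] or [C [C [D p]] and [D true]]] or [C [D p]]]

p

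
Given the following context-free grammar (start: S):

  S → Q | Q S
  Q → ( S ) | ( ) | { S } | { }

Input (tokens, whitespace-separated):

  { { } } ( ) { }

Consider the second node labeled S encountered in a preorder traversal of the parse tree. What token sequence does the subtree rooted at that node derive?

[S [Q { [S [Q { }]] }] [S [Q ( )] [S [Q { }]]]]

{ }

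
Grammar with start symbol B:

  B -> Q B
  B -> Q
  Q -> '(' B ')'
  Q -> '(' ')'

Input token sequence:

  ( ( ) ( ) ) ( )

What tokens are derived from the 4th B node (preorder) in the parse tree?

( )

[B [Q ( [B [Q ( )] [B [Q ( )]]] )] [B [Q ( )]]]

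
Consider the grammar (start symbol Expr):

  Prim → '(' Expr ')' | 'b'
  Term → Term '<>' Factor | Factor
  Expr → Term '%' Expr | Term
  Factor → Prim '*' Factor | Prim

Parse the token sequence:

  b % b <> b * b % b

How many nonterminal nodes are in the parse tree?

[Expr [Term [Factor [Prim b]]] % [Expr [Term [Term [Factor [Prim b]]] <> [Factor [Prim b] * [Factor [Prim b]]]] % [Expr [Term [Factor [Prim b]]]]]]

17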